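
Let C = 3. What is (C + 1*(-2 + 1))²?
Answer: 4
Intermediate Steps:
(C + 1*(-2 + 1))² = (3 + 1*(-2 + 1))² = (3 + 1*(-1))² = (3 - 1)² = 2² = 4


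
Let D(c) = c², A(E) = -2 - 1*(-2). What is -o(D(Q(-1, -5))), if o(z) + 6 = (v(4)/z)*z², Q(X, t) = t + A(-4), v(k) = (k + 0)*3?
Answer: -294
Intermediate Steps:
A(E) = 0 (A(E) = -2 + 2 = 0)
v(k) = 3*k (v(k) = k*3 = 3*k)
Q(X, t) = t (Q(X, t) = t + 0 = t)
o(z) = -6 + 12*z (o(z) = -6 + ((3*4)/z)*z² = -6 + (12/z)*z² = -6 + 12*z)
-o(D(Q(-1, -5))) = -(-6 + 12*(-5)²) = -(-6 + 12*25) = -(-6 + 300) = -1*294 = -294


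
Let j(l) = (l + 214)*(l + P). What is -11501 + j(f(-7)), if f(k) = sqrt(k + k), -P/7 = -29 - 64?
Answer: 127799 + 865*I*sqrt(14) ≈ 1.278e+5 + 3236.5*I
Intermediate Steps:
P = 651 (P = -7*(-29 - 64) = -7*(-93) = 651)
f(k) = sqrt(2)*sqrt(k) (f(k) = sqrt(2*k) = sqrt(2)*sqrt(k))
j(l) = (214 + l)*(651 + l) (j(l) = (l + 214)*(l + 651) = (214 + l)*(651 + l))
-11501 + j(f(-7)) = -11501 + (139314 + (sqrt(2)*sqrt(-7))**2 + 865*(sqrt(2)*sqrt(-7))) = -11501 + (139314 + (sqrt(2)*(I*sqrt(7)))**2 + 865*(sqrt(2)*(I*sqrt(7)))) = -11501 + (139314 + (I*sqrt(14))**2 + 865*(I*sqrt(14))) = -11501 + (139314 - 14 + 865*I*sqrt(14)) = -11501 + (139300 + 865*I*sqrt(14)) = 127799 + 865*I*sqrt(14)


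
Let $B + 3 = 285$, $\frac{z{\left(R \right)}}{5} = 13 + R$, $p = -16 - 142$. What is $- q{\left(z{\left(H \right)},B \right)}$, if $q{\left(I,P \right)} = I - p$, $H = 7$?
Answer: $-258$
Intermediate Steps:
$p = -158$ ($p = -16 - 142 = -158$)
$z{\left(R \right)} = 65 + 5 R$ ($z{\left(R \right)} = 5 \left(13 + R\right) = 65 + 5 R$)
$B = 282$ ($B = -3 + 285 = 282$)
$q{\left(I,P \right)} = 158 + I$ ($q{\left(I,P \right)} = I - -158 = I + 158 = 158 + I$)
$- q{\left(z{\left(H \right)},B \right)} = - (158 + \left(65 + 5 \cdot 7\right)) = - (158 + \left(65 + 35\right)) = - (158 + 100) = \left(-1\right) 258 = -258$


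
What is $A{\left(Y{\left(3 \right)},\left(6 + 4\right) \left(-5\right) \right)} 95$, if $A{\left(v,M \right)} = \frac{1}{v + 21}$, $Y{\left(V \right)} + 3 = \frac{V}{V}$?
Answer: $5$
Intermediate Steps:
$Y{\left(V \right)} = -2$ ($Y{\left(V \right)} = -3 + \frac{V}{V} = -3 + 1 = -2$)
$A{\left(v,M \right)} = \frac{1}{21 + v}$
$A{\left(Y{\left(3 \right)},\left(6 + 4\right) \left(-5\right) \right)} 95 = \frac{1}{21 - 2} \cdot 95 = \frac{1}{19} \cdot 95 = 5$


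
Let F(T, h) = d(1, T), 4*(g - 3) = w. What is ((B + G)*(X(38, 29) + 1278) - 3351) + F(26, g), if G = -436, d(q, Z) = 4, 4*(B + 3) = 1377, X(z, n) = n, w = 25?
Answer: -508741/4 ≈ -1.2719e+5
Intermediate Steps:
B = 1365/4 (B = -3 + (¼)*1377 = -3 + 1377/4 = 1365/4 ≈ 341.25)
g = 37/4 (g = 3 + (¼)*25 = 3 + 25/4 = 37/4 ≈ 9.2500)
F(T, h) = 4
((B + G)*(X(38, 29) + 1278) - 3351) + F(26, g) = ((1365/4 - 436)*(29 + 1278) - 3351) + 4 = (-379/4*1307 - 3351) + 4 = (-495353/4 - 3351) + 4 = -508757/4 + 4 = -508741/4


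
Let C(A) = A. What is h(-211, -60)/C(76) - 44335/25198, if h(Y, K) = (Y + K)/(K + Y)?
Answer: -1672131/957524 ≈ -1.7463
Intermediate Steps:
h(Y, K) = 1 (h(Y, K) = (K + Y)/(K + Y) = 1)
h(-211, -60)/C(76) - 44335/25198 = 1/76 - 44335/25198 = -1672131/957524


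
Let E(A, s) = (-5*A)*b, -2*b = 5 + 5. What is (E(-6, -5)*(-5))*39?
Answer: 29250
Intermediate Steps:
b = -5 (b = -(5 + 5)/2 = -½*10 = -5)
E(A, s) = 25*A (E(A, s) = -5*A*(-5) = 25*A)
(E(-6, -5)*(-5))*39 = ((25*(-6))*(-5))*39 = -150*(-5)*39 = 750*39 = 29250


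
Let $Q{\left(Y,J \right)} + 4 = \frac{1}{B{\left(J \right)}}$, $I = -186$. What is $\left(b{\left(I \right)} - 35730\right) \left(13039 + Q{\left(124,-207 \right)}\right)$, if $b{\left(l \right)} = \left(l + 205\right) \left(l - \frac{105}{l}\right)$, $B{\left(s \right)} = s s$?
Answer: $- \frac{679656240669674}{1328319} \approx -5.1167 \cdot 10^{8}$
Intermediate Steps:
$B{\left(s \right)} = s^{2}$
$Q{\left(Y,J \right)} = -4 + \frac{1}{J^{2}}$
$b{\left(l \right)} = \left(205 + l\right) \left(l - \frac{105}{l}\right)$
$\left(b{\left(I \right)} - 35730\right) \left(13039 + Q{\left(124,-207 \right)}\right) = \left(\left(-105 + \left(-186\right)^{2} - \frac{21525}{-186} + 205 \left(-186\right)\right) - 35730\right) \left(13039 - \left(4 - \frac{1}{42849}\right)\right) = \left(\left(-105 + 34596 - - \frac{7175}{62} - 38130\right) - 35730\right) \left(13039 + \left(-4 + \frac{1}{42849}\right)\right) = \left(\left(-105 + 34596 + \frac{7175}{62} - 38130\right) - 35730\right) \left(13039 - \frac{171395}{42849}\right) = \left(- \frac{218443}{62} - 35730\right) \frac{558536716}{42849} = \left(- \frac{2433703}{62}\right) \frac{558536716}{42849} = - \frac{679656240669674}{1328319}$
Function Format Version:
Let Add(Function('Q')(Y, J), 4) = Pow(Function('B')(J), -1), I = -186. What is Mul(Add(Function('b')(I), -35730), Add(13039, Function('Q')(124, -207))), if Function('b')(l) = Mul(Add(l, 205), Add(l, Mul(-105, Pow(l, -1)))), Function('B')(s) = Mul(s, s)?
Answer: Rational(-679656240669674, 1328319) ≈ -5.1167e+8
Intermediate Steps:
Function('B')(s) = Pow(s, 2)
Function('Q')(Y, J) = Add(-4, Pow(J, -2)) (Function('Q')(Y, J) = Add(-4, Pow(Pow(J, 2), -1)) = Add(-4, Pow(J, -2)))
Function('b')(l) = Mul(Add(205, l), Add(l, Mul(-105, Pow(l, -1))))
Mul(Add(Function('b')(I), -35730), Add(13039, Function('Q')(124, -207))) = Mul(Add(Add(-105, Pow(-186, 2), Mul(-21525, Pow(-186, -1)), Mul(205, -186)), -35730), Add(13039, Add(-4, Pow(-207, -2)))) = Mul(Add(Add(-105, 34596, Mul(-21525, Rational(-1, 186)), -38130), -35730), Add(13039, Add(-4, Rational(1, 42849)))) = Mul(Add(Add(-105, 34596, Rational(7175, 62), -38130), -35730), Add(13039, Rational(-171395, 42849))) = Mul(Add(Rational(-218443, 62), -35730), Rational(558536716, 42849)) = Mul(Rational(-2433703, 62), Rational(558536716, 42849)) = Rational(-679656240669674, 1328319)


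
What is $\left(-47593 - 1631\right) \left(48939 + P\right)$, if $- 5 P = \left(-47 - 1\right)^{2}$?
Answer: $- \frac{11931454584}{5} \approx -2.3863 \cdot 10^{9}$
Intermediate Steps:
$P = - \frac{2304}{5}$ ($P = - \frac{\left(-47 - 1\right)^{2}}{5} = - \frac{\left(-48\right)^{2}}{5} = \left(- \frac{1}{5}\right) 2304 = - \frac{2304}{5} \approx -460.8$)
$\left(-47593 - 1631\right) \left(48939 + P\right) = \left(-47593 - 1631\right) \left(48939 - \frac{2304}{5}\right) = \left(-49224\right) \frac{242391}{5} = - \frac{11931454584}{5}$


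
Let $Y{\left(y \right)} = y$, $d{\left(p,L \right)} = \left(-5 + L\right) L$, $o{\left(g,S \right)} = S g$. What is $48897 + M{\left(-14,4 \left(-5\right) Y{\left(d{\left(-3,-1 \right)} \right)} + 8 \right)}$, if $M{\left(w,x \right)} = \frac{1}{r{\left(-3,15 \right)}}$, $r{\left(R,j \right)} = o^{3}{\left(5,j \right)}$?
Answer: $\frac{20628421876}{421875} \approx 48897.0$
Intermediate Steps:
$d{\left(p,L \right)} = L \left(-5 + L\right)$
$r{\left(R,j \right)} = 125 j^{3}$ ($r{\left(R,j \right)} = \left(j 5\right)^{3} = \left(5 j\right)^{3} = 125 j^{3}$)
$M{\left(w,x \right)} = \frac{1}{421875}$ ($M{\left(w,x \right)} = \frac{1}{125 \cdot 15^{3}} = \frac{1}{125 \cdot 3375} = \frac{1}{421875}$)
$48897 + M{\left(-14,4 \left(-5\right) Y{\left(d{\left(-3,-1 \right)} \right)} + 8 \right)} = 48897 + \frac{1}{421875} = \frac{20628421876}{421875}$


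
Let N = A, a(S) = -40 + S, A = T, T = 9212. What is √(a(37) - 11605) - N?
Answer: -9212 + 2*I*√2902 ≈ -9212.0 + 107.74*I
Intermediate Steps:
A = 9212
N = 9212
√(a(37) - 11605) - N = √((-40 + 37) - 11605) - 1*9212 = √(-3 - 11605) - 9212 = √(-11608) - 9212 = 2*I*√2902 - 9212 = -9212 + 2*I*√2902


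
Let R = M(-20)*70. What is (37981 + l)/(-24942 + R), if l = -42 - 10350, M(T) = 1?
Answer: -27589/24872 ≈ -1.1092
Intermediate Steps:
l = -10392
R = 70 (R = 1*70 = 70)
(37981 + l)/(-24942 + R) = (37981 - 10392)/(-24942 + 70) = 27589/(-24872) = 27589*(-1/24872) = -27589/24872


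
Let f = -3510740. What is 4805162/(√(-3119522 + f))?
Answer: -2402581*I*√6630262/3315131 ≈ -1866.1*I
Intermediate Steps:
4805162/(√(-3119522 + f)) = 4805162/(√(-3119522 - 3510740)) = 4805162/(√(-6630262)) = 4805162/((I*√6630262)) = 4805162*(-I*√6630262/6630262) = -2402581*I*√6630262/3315131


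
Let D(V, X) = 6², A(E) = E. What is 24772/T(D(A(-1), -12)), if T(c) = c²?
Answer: 6193/324 ≈ 19.114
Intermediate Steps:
D(V, X) = 36
24772/T(D(A(-1), -12)) = 24772/(36²) = 24772/1296 = 24772*(1/1296) = 6193/324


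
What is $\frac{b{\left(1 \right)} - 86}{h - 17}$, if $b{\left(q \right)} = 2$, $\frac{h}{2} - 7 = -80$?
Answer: $\frac{84}{163} \approx 0.51534$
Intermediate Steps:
$h = -146$ ($h = 14 + 2 \left(-80\right) = 14 - 160 = -146$)
$\frac{b{\left(1 \right)} - 86}{h - 17} = \frac{2 - 86}{-146 - 17} = - \frac{84}{-163} = \left(-84\right) \left(- \frac{1}{163}\right) = \frac{84}{163}$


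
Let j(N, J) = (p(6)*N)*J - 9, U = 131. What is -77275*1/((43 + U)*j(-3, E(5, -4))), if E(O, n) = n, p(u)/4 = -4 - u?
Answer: 77275/85086 ≈ 0.90820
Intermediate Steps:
p(u) = -16 - 4*u (p(u) = 4*(-4 - u) = -16 - 4*u)
j(N, J) = -9 - 40*J*N (j(N, J) = ((-16 - 4*6)*N)*J - 9 = ((-16 - 24)*N)*J - 9 = (-40*N)*J - 9 = -40*J*N - 9 = -9 - 40*J*N)
-77275*1/((43 + U)*j(-3, E(5, -4))) = -77275*1/((-9 - 40*(-4)*(-3))*(43 + 131)) = -77275*1/(174*(-9 - 480)) = -77275/((-489*174)) = -77275/(-85086) = -77275*(-1/85086) = 77275/85086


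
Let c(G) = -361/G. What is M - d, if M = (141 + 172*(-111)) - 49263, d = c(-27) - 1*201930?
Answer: 3609971/27 ≈ 1.3370e+5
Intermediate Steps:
d = -5451749/27 (d = -361/(-27) - 1*201930 = -361*(-1/27) - 201930 = 361/27 - 201930 = -5451749/27 ≈ -2.0192e+5)
M = -68214 (M = (141 - 19092) - 49263 = -18951 - 49263 = -68214)
M - d = -68214 - 1*(-5451749/27) = -68214 + 5451749/27 = 3609971/27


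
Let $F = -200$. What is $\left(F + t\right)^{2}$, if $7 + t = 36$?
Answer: $29241$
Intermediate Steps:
$t = 29$ ($t = -7 + 36 = 29$)
$\left(F + t\right)^{2} = \left(-200 + 29\right)^{2} = \left(-171\right)^{2} = 29241$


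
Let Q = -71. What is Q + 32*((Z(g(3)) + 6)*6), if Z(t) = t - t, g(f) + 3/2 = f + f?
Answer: 1081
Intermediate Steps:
g(f) = -3/2 + 2*f (g(f) = -3/2 + (f + f) = -3/2 + 2*f)
Z(t) = 0
Q + 32*((Z(g(3)) + 6)*6) = -71 + 32*((0 + 6)*6) = -71 + 32*(6*6) = -71 + 32*36 = -71 + 1152 = 1081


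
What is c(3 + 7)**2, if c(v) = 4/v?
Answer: 4/25 ≈ 0.16000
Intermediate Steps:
c(3 + 7)**2 = (4/(3 + 7))**2 = (4/10)**2 = (4*(1/10))**2 = (2/5)**2 = 4/25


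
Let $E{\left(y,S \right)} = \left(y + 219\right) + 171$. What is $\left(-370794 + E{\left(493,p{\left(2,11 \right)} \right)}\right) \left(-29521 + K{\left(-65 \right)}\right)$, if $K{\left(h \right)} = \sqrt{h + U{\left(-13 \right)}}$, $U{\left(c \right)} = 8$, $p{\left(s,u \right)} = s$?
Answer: $10920142631 - 369911 i \sqrt{57} \approx 1.092 \cdot 10^{10} - 2.7928 \cdot 10^{6} i$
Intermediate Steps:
$E{\left(y,S \right)} = 390 + y$ ($E{\left(y,S \right)} = \left(219 + y\right) + 171 = 390 + y$)
$K{\left(h \right)} = \sqrt{8 + h}$ ($K{\left(h \right)} = \sqrt{h + 8} = \sqrt{8 + h}$)
$\left(-370794 + E{\left(493,p{\left(2,11 \right)} \right)}\right) \left(-29521 + K{\left(-65 \right)}\right) = \left(-370794 + \left(390 + 493\right)\right) \left(-29521 + \sqrt{8 - 65}\right) = \left(-370794 + 883\right) \left(-29521 + \sqrt{-57}\right) = - 369911 \left(-29521 + i \sqrt{57}\right) = 10920142631 - 369911 i \sqrt{57}$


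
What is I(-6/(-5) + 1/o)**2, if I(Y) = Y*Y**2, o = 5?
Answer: 117649/15625 ≈ 7.5295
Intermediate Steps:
I(Y) = Y**3
I(-6/(-5) + 1/o)**2 = ((-6/(-5) + 1/5)**3)**2 = ((-6*(-1/5) + 1*(1/5))**3)**2 = ((6/5 + 1/5)**3)**2 = ((7/5)**3)**2 = (343/125)**2 = 117649/15625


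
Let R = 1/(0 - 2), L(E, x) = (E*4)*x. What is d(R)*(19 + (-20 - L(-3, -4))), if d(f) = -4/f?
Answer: -392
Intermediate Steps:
L(E, x) = 4*E*x (L(E, x) = (4*E)*x = 4*E*x)
R = -1/2 (R = 1/(-2) = -1/2 ≈ -0.50000)
d(R)*(19 + (-20 - L(-3, -4))) = (-4/(-1/2))*(19 + (-20 - 4*(-3)*(-4))) = (-4*(-2))*(19 + (-20 - 1*48)) = 8*(19 + (-20 - 48)) = 8*(19 - 68) = 8*(-49) = -392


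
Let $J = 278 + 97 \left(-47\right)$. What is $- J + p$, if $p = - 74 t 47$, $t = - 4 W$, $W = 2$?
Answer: $32105$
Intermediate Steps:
$t = -8$ ($t = \left(-4\right) 2 = -8$)
$p = 27824$ ($p = \left(-74\right) \left(-8\right) 47 = 592 \cdot 47 = 27824$)
$J = -4281$ ($J = 278 - 4559 = -4281$)
$- J + p = \left(-1\right) \left(-4281\right) + 27824 = 4281 + 27824 = 32105$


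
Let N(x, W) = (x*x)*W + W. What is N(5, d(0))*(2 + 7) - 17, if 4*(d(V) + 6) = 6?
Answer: -1070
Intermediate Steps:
d(V) = -9/2 (d(V) = -6 + (¼)*6 = -6 + 3/2 = -9/2)
N(x, W) = W + W*x² (N(x, W) = x²*W + W = W*x² + W = W + W*x²)
N(5, d(0))*(2 + 7) - 17 = (-9*(1 + 5²)/2)*(2 + 7) - 17 = -9*(1 + 25)/2*9 - 17 = -9/2*26*9 - 17 = -117*9 - 17 = -1053 - 17 = -1070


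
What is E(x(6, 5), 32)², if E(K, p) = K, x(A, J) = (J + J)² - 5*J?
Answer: 5625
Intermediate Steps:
x(A, J) = -5*J + 4*J² (x(A, J) = (2*J)² - 5*J = 4*J² - 5*J = -5*J + 4*J²)
E(x(6, 5), 32)² = (5*(-5 + 4*5))² = (5*(-5 + 20))² = (5*15)² = 75² = 5625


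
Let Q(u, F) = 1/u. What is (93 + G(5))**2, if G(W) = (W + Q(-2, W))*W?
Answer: 53361/4 ≈ 13340.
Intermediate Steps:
G(W) = W*(-1/2 + W) (G(W) = (W + 1/(-2))*W = (W - 1/2)*W = (-1/2 + W)*W = W*(-1/2 + W))
(93 + G(5))**2 = (93 + 5*(-1/2 + 5))**2 = (93 + 5*(9/2))**2 = (93 + 45/2)**2 = (231/2)**2 = 53361/4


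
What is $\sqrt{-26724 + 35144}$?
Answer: $2 \sqrt{2105} \approx 91.76$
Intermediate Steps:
$\sqrt{-26724 + 35144} = \sqrt{8420} = 2 \sqrt{2105}$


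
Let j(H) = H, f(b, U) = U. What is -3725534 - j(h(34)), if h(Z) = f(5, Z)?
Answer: -3725568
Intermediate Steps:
h(Z) = Z
-3725534 - j(h(34)) = -3725534 - 1*34 = -3725534 - 34 = -3725568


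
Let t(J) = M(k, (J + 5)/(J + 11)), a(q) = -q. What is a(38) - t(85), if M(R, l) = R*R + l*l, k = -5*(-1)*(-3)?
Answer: -67553/256 ≈ -263.88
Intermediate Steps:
k = -15 (k = 5*(-3) = -15)
M(R, l) = R² + l²
t(J) = 225 + (5 + J)²/(11 + J)² (t(J) = (-15)² + ((J + 5)/(J + 11))² = 225 + ((5 + J)/(11 + J))² = 225 + (5 + J)²/(11 + J)²)
a(38) - t(85) = -1*38 - (225 + (5 + 85)²/(11 + 85)²) = -38 - (225 + 90²/96²) = -38 - (225 + 8100*(1/9216)) = -38 - (225 + 225/256) = -38 - 1*57825/256 = -38 - 57825/256 = -67553/256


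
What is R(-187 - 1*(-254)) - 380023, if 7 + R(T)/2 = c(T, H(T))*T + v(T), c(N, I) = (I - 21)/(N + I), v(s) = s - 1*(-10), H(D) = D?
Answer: -379837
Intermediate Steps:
v(s) = 10 + s (v(s) = s + 10 = 10 + s)
c(N, I) = (-21 + I)/(I + N)
R(T) = -15 + 3*T (R(T) = -14 + 2*(((-21 + T)/(T + T))*T + (10 + T)) = -14 + 2*(((-21 + T)/((2*T)))*T + (10 + T)) = -14 + 2*(((1/(2*T))*(-21 + T))*T + (10 + T)) = -14 + 2*(((-21 + T)/(2*T))*T + (10 + T)) = -14 + 2*((-21/2 + T/2) + (10 + T)) = -14 + 2*(-1/2 + 3*T/2) = -14 + (-1 + 3*T) = -15 + 3*T)
R(-187 - 1*(-254)) - 380023 = (-15 + 3*(-187 - 1*(-254))) - 380023 = (-15 + 3*(-187 + 254)) - 380023 = (-15 + 3*67) - 380023 = (-15 + 201) - 380023 = 186 - 380023 = -379837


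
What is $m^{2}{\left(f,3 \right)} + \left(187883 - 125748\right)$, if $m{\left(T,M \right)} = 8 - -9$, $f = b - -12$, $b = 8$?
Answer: $62424$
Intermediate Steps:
$f = 20$ ($f = 8 - -12 = 8 + 12 = 20$)
$m{\left(T,M \right)} = 17$ ($m{\left(T,M \right)} = 8 + 9 = 17$)
$m^{2}{\left(f,3 \right)} + \left(187883 - 125748\right) = 17^{2} + \left(187883 - 125748\right) = 289 + \left(187883 - 125748\right) = 289 + 62135 = 62424$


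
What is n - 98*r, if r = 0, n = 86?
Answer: 86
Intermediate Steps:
n - 98*r = 86 - 98*0 = 86 + 0 = 86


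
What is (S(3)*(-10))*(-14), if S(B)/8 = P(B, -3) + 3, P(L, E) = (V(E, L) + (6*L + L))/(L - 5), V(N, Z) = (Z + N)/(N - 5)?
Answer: -8400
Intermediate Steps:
V(N, Z) = (N + Z)/(-5 + N)
P(L, E) = (7*L + (E + L)/(-5 + E))/(-5 + L) (P(L, E) = ((E + L)/(-5 + E) + (6*L + L))/(L - 5) = ((E + L)/(-5 + E) + 7*L)/(-5 + L) = (7*L + (E + L)/(-5 + E))/(-5 + L))
S(B) = 24 - (-3 - 55*B)/(-5 + B) (S(B) = 8*((-3 + B + 7*B*(-5 - 3))/((-5 - 3)*(-5 + B)) + 3) = 8*((-3 + B + 7*B*(-8))/((-8)*(-5 + B)) + 3) = 8*(-(-3 + B - 56*B)/(8*(-5 + B)) + 3) = 8*(-(-3 - 55*B)/(8*(-5 + B)) + 3) = 8*(3 - (-3 - 55*B)/(8*(-5 + B))) = 24 - (-3 - 55*B)/(-5 + B))
(S(3)*(-10))*(-14) = (((-117 + 79*3)/(-5 + 3))*(-10))*(-14) = (((-117 + 237)/(-2))*(-10))*(-14) = (-1/2*120*(-10))*(-14) = -60*(-10)*(-14) = 600*(-14) = -8400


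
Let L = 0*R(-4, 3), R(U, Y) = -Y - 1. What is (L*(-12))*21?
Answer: 0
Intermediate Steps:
R(U, Y) = -1 - Y
L = 0 (L = 0*(-1 - 1*3) = 0*(-1 - 3) = 0*(-4) = 0)
(L*(-12))*21 = (0*(-12))*21 = 0*21 = 0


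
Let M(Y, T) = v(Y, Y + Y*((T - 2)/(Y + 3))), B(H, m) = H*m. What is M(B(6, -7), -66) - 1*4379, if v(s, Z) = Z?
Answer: -58425/13 ≈ -4494.2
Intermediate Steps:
M(Y, T) = Y + Y*(-2 + T)/(3 + Y) (M(Y, T) = Y + Y*((T - 2)/(Y + 3)) = Y + Y*((-2 + T)/(3 + Y)) = Y + Y*(-2 + T)/(3 + Y))
M(B(6, -7), -66) - 1*4379 = (6*(-7))*(1 - 66 + 6*(-7))/(3 + 6*(-7)) - 1*4379 = -42*(1 - 66 - 42)/(3 - 42) - 4379 = -42*(-107)/(-39) - 4379 = -42*(-1/39)*(-107) - 4379 = -1498/13 - 4379 = -58425/13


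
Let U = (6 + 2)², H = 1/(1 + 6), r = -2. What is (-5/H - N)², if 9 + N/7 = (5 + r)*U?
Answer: 1731856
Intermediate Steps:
H = ⅐ (H = 1/7 = ⅐ ≈ 0.14286)
U = 64 (U = 8² = 64)
N = 1281 (N = -63 + 7*((5 - 2)*64) = -63 + 7*(3*64) = -63 + 7*192 = -63 + 1344 = 1281)
(-5/H - N)² = (-5/⅐ - 1*1281)² = (-5*7 - 1281)² = (-35 - 1281)² = (-1316)² = 1731856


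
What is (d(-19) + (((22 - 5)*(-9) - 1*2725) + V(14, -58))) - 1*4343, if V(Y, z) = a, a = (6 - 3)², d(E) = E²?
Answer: -6851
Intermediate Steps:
a = 9 (a = 3² = 9)
V(Y, z) = 9
(d(-19) + (((22 - 5)*(-9) - 1*2725) + V(14, -58))) - 1*4343 = ((-19)² + (((22 - 5)*(-9) - 1*2725) + 9)) - 1*4343 = (361 + ((17*(-9) - 2725) + 9)) - 4343 = (361 + ((-153 - 2725) + 9)) - 4343 = (361 + (-2878 + 9)) - 4343 = (361 - 2869) - 4343 = -2508 - 4343 = -6851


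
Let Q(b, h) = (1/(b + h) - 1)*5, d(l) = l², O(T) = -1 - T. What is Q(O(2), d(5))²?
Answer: 11025/484 ≈ 22.779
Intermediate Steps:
Q(b, h) = -5 + 5/(b + h) (Q(b, h) = (-1 + 1/(b + h))*5 = -5 + 5/(b + h))
Q(O(2), d(5))² = (5*(1 - (-1 - 1*2) - 1*5²)/((-1 - 1*2) + 5²))² = (5*(1 - (-1 - 2) - 1*25)/((-1 - 2) + 25))² = (5*(1 - 1*(-3) - 25)/(-3 + 25))² = (5*(1 + 3 - 25)/22)² = (5*(1/22)*(-21))² = (-105/22)² = 11025/484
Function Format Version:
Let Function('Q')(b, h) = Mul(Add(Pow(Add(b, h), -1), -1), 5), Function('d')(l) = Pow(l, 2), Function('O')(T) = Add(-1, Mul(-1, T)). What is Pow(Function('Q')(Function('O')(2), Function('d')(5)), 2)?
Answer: Rational(11025, 484) ≈ 22.779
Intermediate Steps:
Function('Q')(b, h) = Add(-5, Mul(5, Pow(Add(b, h), -1))) (Function('Q')(b, h) = Mul(Add(-1, Pow(Add(b, h), -1)), 5) = Add(-5, Mul(5, Pow(Add(b, h), -1))))
Pow(Function('Q')(Function('O')(2), Function('d')(5)), 2) = Pow(Mul(5, Pow(Add(Add(-1, Mul(-1, 2)), Pow(5, 2)), -1), Add(1, Mul(-1, Add(-1, Mul(-1, 2))), Mul(-1, Pow(5, 2)))), 2) = Pow(Mul(5, Pow(Add(Add(-1, -2), 25), -1), Add(1, Mul(-1, Add(-1, -2)), Mul(-1, 25))), 2) = Pow(Mul(5, Pow(Add(-3, 25), -1), Add(1, Mul(-1, -3), -25)), 2) = Pow(Mul(5, Pow(22, -1), Add(1, 3, -25)), 2) = Pow(Mul(5, Rational(1, 22), -21), 2) = Pow(Rational(-105, 22), 2) = Rational(11025, 484)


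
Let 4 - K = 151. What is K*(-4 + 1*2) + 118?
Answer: 412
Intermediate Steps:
K = -147 (K = 4 - 1*151 = 4 - 151 = -147)
K*(-4 + 1*2) + 118 = -147*(-4 + 1*2) + 118 = -147*(-4 + 2) + 118 = -147*(-2) + 118 = 294 + 118 = 412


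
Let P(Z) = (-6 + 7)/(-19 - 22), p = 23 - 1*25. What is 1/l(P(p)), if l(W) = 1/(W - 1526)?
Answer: -62567/41 ≈ -1526.0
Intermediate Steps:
p = -2 (p = 23 - 25 = -2)
P(Z) = -1/41 (P(Z) = 1/(-41) = 1*(-1/41) = -1/41)
l(W) = 1/(-1526 + W)
1/l(P(p)) = 1/(1/(-1526 - 1/41)) = 1/(1/(-62567/41)) = 1/(-41/62567) = -62567/41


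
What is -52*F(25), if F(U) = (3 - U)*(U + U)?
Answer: 57200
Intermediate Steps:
F(U) = 2*U*(3 - U) (F(U) = (3 - U)*(2*U) = 2*U*(3 - U))
-52*F(25) = -104*25*(3 - 1*25) = -104*25*(3 - 25) = -104*25*(-22) = -52*(-1100) = 57200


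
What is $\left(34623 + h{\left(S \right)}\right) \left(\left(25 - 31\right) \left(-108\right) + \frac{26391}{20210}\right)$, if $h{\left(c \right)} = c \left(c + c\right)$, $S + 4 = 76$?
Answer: $\frac{590393092761}{20210} \approx 2.9213 \cdot 10^{7}$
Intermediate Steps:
$S = 72$ ($S = -4 + 76 = 72$)
$h{\left(c \right)} = 2 c^{2}$ ($h{\left(c \right)} = c 2 c = 2 c^{2}$)
$\left(34623 + h{\left(S \right)}\right) \left(\left(25 - 31\right) \left(-108\right) + \frac{26391}{20210}\right) = \left(34623 + 2 \cdot 72^{2}\right) \left(\left(25 - 31\right) \left(-108\right) + \frac{26391}{20210}\right) = \left(34623 + 2 \cdot 5184\right) \left(\left(-6\right) \left(-108\right) + 26391 \cdot \frac{1}{20210}\right) = \left(34623 + 10368\right) \left(648 + \frac{26391}{20210}\right) = 44991 \cdot \frac{13122471}{20210} = \frac{590393092761}{20210}$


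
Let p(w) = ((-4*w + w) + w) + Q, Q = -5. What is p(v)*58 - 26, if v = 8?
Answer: -1244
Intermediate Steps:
p(w) = -5 - 2*w (p(w) = ((-4*w + w) + w) - 5 = (-3*w + w) - 5 = -2*w - 5 = -5 - 2*w)
p(v)*58 - 26 = (-5 - 2*8)*58 - 26 = (-5 - 16)*58 - 26 = -21*58 - 26 = -1218 - 26 = -1244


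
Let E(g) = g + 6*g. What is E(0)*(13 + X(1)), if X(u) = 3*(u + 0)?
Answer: 0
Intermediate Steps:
E(g) = 7*g
X(u) = 3*u
E(0)*(13 + X(1)) = (7*0)*(13 + 3*1) = 0*(13 + 3) = 0*16 = 0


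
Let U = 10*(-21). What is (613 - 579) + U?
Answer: -176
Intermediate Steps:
U = -210
(613 - 579) + U = (613 - 579) - 210 = 34 - 210 = -176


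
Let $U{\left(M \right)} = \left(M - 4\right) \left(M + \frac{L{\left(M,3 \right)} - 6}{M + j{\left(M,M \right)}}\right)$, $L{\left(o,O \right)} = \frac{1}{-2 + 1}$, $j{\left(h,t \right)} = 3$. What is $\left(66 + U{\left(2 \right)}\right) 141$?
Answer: $\frac{45684}{5} \approx 9136.8$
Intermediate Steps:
$L{\left(o,O \right)} = -1$ ($L{\left(o,O \right)} = \frac{1}{-1} = -1$)
$U{\left(M \right)} = \left(-4 + M\right) \left(M - \frac{7}{3 + M}\right)$ ($U{\left(M \right)} = \left(M - 4\right) \left(M + \frac{-1 - 6}{M + 3}\right) = \left(-4 + M\right) \left(M - \frac{7}{3 + M}\right)$)
$\left(66 + U{\left(2 \right)}\right) 141 = \left(66 + \frac{28 + 2^{3} - 2^{2} - 38}{3 + 2}\right) 141 = \left(66 + \frac{28 + 8 - 4 - 38}{5}\right) 141 = \left(66 + \frac{1}{5} \left(-6\right)\right) 141 = \left(66 - \frac{6}{5}\right) 141 = \frac{324}{5} \cdot 141 = \frac{45684}{5}$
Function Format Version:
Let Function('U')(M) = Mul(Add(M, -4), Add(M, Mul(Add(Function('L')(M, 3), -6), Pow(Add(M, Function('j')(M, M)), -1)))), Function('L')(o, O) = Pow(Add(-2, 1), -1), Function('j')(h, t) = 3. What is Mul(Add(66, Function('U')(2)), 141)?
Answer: Rational(45684, 5) ≈ 9136.8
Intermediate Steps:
Function('L')(o, O) = -1 (Function('L')(o, O) = Pow(-1, -1) = -1)
Function('U')(M) = Mul(Add(-4, M), Add(M, Mul(-7, Pow(Add(3, M), -1)))) (Function('U')(M) = Mul(Add(M, -4), Add(M, Mul(Add(-1, -6), Pow(Add(M, 3), -1)))) = Mul(Add(-4, M), Add(M, Mul(-7, Pow(Add(3, M), -1)))))
Mul(Add(66, Function('U')(2)), 141) = Mul(Add(66, Mul(Pow(Add(3, 2), -1), Add(28, Pow(2, 3), Mul(-1, Pow(2, 2)), Mul(-19, 2)))), 141) = Mul(Add(66, Mul(Pow(5, -1), Add(28, 8, Mul(-1, 4), -38))), 141) = Mul(Add(66, Mul(Rational(1, 5), Add(28, 8, -4, -38))), 141) = Mul(Add(66, Mul(Rational(1, 5), -6)), 141) = Mul(Add(66, Rational(-6, 5)), 141) = Mul(Rational(324, 5), 141) = Rational(45684, 5)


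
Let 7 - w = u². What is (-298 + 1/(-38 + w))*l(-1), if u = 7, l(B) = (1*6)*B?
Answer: 71523/40 ≈ 1788.1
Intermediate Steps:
l(B) = 6*B
w = -42 (w = 7 - 1*7² = 7 - 1*49 = 7 - 49 = -42)
(-298 + 1/(-38 + w))*l(-1) = (-298 + 1/(-38 - 42))*(6*(-1)) = (-298 + 1/(-80))*(-6) = (-298 - 1/80)*(-6) = -23841/80*(-6) = 71523/40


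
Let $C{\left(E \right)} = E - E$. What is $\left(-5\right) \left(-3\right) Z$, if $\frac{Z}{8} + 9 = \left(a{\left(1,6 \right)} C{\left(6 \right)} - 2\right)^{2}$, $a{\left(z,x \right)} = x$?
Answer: $-600$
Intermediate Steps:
$C{\left(E \right)} = 0$
$Z = -40$ ($Z = -72 + 8 \left(6 \cdot 0 - 2\right)^{2} = -72 + 8 \left(0 - 2\right)^{2} = -72 + 8 \left(-2\right)^{2} = -72 + 8 \cdot 4 = -72 + 32 = -40$)
$\left(-5\right) \left(-3\right) Z = \left(-5\right) \left(-3\right) \left(-40\right) = 15 \left(-40\right) = -600$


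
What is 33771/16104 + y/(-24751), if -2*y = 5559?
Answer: 293542363/132863368 ≈ 2.2094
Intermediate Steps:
y = -5559/2 (y = -½*5559 = -5559/2 ≈ -2779.5)
33771/16104 + y/(-24751) = 33771/16104 - 5559/2/(-24751) = 33771*(1/16104) - 5559/2*(-1/24751) = 11257/5368 + 5559/49502 = 293542363/132863368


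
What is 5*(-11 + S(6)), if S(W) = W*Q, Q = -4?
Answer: -175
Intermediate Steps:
S(W) = -4*W (S(W) = W*(-4) = -4*W)
5*(-11 + S(6)) = 5*(-11 - 4*6) = 5*(-11 - 24) = 5*(-35) = -175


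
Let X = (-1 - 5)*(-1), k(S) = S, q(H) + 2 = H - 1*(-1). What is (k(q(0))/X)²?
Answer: 1/36 ≈ 0.027778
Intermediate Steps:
q(H) = -1 + H (q(H) = -2 + (H - 1*(-1)) = -2 + (H + 1) = -2 + (1 + H) = -1 + H)
X = 6 (X = -6*(-1) = 6)
(k(q(0))/X)² = ((-1 + 0)/6)² = (-1*⅙)² = (-⅙)² = 1/36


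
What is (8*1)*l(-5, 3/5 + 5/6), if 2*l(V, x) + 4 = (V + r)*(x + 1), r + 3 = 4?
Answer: -824/15 ≈ -54.933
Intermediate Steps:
r = 1 (r = -3 + 4 = 1)
l(V, x) = -2 + (1 + V)*(1 + x)/2 (l(V, x) = -2 + ((V + 1)*(x + 1))/2 = -2 + ((1 + V)*(1 + x))/2 = -2 + (1 + V)*(1 + x)/2)
(8*1)*l(-5, 3/5 + 5/6) = (8*1)*(-3/2 + (1/2)*(-5) + (3/5 + 5/6)/2 + (1/2)*(-5)*(3/5 + 5/6)) = 8*(-3/2 - 5/2 + (3*(1/5) + 5*(1/6))/2 + (1/2)*(-5)*(3*(1/5) + 5*(1/6))) = 8*(-3/2 - 5/2 + (3/5 + 5/6)/2 + (1/2)*(-5)*(3/5 + 5/6)) = 8*(-3/2 - 5/2 + (1/2)*(43/30) + (1/2)*(-5)*(43/30)) = 8*(-3/2 - 5/2 + 43/60 - 43/12) = 8*(-103/15) = -824/15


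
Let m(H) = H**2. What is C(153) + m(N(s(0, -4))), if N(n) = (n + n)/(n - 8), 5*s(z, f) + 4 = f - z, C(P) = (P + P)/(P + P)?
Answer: 10/9 ≈ 1.1111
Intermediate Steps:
C(P) = 1 (C(P) = (2*P)/((2*P)) = (2*P)*(1/(2*P)) = 1)
s(z, f) = -4/5 - z/5 + f/5 (s(z, f) = -4/5 + (f - z)/5 = -4/5 + (-z/5 + f/5) = -4/5 - z/5 + f/5)
N(n) = 2*n/(-8 + n) (N(n) = (2*n)/(-8 + n) = 2*n/(-8 + n))
C(153) + m(N(s(0, -4))) = 1 + (2*(-4/5 - 1/5*0 + (1/5)*(-4))/(-8 + (-4/5 - 1/5*0 + (1/5)*(-4))))**2 = 1 + (2*(-4/5 + 0 - 4/5)/(-8 + (-4/5 + 0 - 4/5)))**2 = 1 + (2*(-8/5)/(-8 - 8/5))**2 = 1 + (2*(-8/5)/(-48/5))**2 = 1 + (2*(-8/5)*(-5/48))**2 = 1 + (1/3)**2 = 1 + 1/9 = 10/9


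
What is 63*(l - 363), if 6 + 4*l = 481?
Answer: -61551/4 ≈ -15388.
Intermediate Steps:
l = 475/4 (l = -3/2 + (¼)*481 = -3/2 + 481/4 = 475/4 ≈ 118.75)
63*(l - 363) = 63*(475/4 - 363) = 63*(-977/4) = -61551/4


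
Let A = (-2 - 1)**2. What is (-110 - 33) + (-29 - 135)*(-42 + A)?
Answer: 5269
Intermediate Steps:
A = 9 (A = (-3)**2 = 9)
(-110 - 33) + (-29 - 135)*(-42 + A) = (-110 - 33) + (-29 - 135)*(-42 + 9) = -143 - 164*(-33) = -143 + 5412 = 5269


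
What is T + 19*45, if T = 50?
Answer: 905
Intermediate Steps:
T + 19*45 = 50 + 19*45 = 50 + 855 = 905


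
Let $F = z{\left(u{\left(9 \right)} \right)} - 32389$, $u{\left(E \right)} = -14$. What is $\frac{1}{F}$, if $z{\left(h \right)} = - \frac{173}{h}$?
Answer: $- \frac{14}{453273} \approx -3.0886 \cdot 10^{-5}$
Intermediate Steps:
$F = - \frac{453273}{14}$ ($F = - \frac{173}{-14} - 32389 = \left(-173\right) \left(- \frac{1}{14}\right) - 32389 = \frac{173}{14} - 32389 = - \frac{453273}{14} \approx -32377.0$)
$\frac{1}{F} = \frac{1}{- \frac{453273}{14}} = - \frac{14}{453273}$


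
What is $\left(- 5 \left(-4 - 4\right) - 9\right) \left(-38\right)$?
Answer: $-1178$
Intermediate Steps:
$\left(- 5 \left(-4 - 4\right) - 9\right) \left(-38\right) = \left(\left(-5\right) \left(-8\right) - 9\right) \left(-38\right) = \left(40 - 9\right) \left(-38\right) = 31 \left(-38\right) = -1178$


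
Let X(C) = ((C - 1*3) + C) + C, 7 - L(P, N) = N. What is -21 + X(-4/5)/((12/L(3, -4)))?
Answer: -519/20 ≈ -25.950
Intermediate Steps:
L(P, N) = 7 - N
X(C) = -3 + 3*C (X(C) = ((C - 3) + C) + C = ((-3 + C) + C) + C = (-3 + 2*C) + C = -3 + 3*C)
-21 + X(-4/5)/((12/L(3, -4))) = -21 + (-3 + 3*(-4/5))/((12/(7 - 1*(-4)))) = -21 + (-3 + 3*(-4*⅕))/((12/(7 + 4))) = -21 + (-3 + 3*(-⅘))/((12/11)) = -21 + (-3 - 12/5)/((12*(1/11))) = -21 - 27/(5*12/11) = -21 - 27/5*11/12 = -21 - 99/20 = -519/20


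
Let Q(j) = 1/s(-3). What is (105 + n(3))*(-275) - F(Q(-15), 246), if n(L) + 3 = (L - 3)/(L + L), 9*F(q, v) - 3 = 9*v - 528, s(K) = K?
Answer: -84713/3 ≈ -28238.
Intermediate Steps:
Q(j) = -⅓ (Q(j) = 1/(-3) = -⅓)
F(q, v) = -175/3 + v (F(q, v) = ⅓ + (9*v - 528)/9 = ⅓ + (-528 + 9*v)/9 = ⅓ + (-176/3 + v) = -175/3 + v)
n(L) = -3 + (-3 + L)/(2*L) (n(L) = -3 + (L - 3)/(L + L) = -3 + (-3 + L)/((2*L)) = -3 + (-3 + L)*(1/(2*L)) = -3 + (-3 + L)/(2*L))
(105 + n(3))*(-275) - F(Q(-15), 246) = (105 + (½)*(-3 - 5*3)/3)*(-275) - (-175/3 + 246) = (105 + (½)*(⅓)*(-3 - 15))*(-275) - 1*563/3 = (105 + (½)*(⅓)*(-18))*(-275) - 563/3 = (105 - 3)*(-275) - 563/3 = 102*(-275) - 563/3 = -28050 - 563/3 = -84713/3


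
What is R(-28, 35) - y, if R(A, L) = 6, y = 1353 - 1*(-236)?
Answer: -1583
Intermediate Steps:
y = 1589 (y = 1353 + 236 = 1589)
R(-28, 35) - y = 6 - 1*1589 = 6 - 1589 = -1583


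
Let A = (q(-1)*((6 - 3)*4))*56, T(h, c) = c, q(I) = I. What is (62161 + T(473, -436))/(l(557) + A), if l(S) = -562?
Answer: -61725/1234 ≈ -50.020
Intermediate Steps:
A = -672 (A = -(6 - 3)*4*56 = -3*4*56 = -1*12*56 = -12*56 = -672)
(62161 + T(473, -436))/(l(557) + A) = (62161 - 436)/(-562 - 672) = 61725/(-1234) = 61725*(-1/1234) = -61725/1234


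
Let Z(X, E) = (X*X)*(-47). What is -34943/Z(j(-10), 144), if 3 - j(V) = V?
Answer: 34943/7943 ≈ 4.3992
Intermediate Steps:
j(V) = 3 - V
Z(X, E) = -47*X**2 (Z(X, E) = X**2*(-47) = -47*X**2)
-34943/Z(j(-10), 144) = -34943*(-1/(47*(3 - 1*(-10))**2)) = -34943*(-1/(47*(3 + 10)**2)) = -34943/((-47*13**2)) = -34943/((-47*169)) = -34943/(-7943) = -34943*(-1/7943) = 34943/7943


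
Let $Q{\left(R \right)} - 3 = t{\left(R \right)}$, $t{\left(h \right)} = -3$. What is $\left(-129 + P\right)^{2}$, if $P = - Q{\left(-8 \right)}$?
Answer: $16641$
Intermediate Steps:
$Q{\left(R \right)} = 0$ ($Q{\left(R \right)} = 3 - 3 = 0$)
$P = 0$ ($P = \left(-1\right) 0 = 0$)
$\left(-129 + P\right)^{2} = \left(-129 + 0\right)^{2} = \left(-129\right)^{2} = 16641$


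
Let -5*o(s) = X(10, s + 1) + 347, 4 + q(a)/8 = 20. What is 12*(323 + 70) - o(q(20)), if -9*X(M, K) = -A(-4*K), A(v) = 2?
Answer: 43069/9 ≈ 4785.4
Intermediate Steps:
X(M, K) = 2/9 (X(M, K) = -(-1)*2/9 = -⅑*(-2) = 2/9)
q(a) = 128 (q(a) = -32 + 8*20 = -32 + 160 = 128)
o(s) = -625/9 (o(s) = -(2/9 + 347)/5 = -⅕*3125/9 = -625/9)
12*(323 + 70) - o(q(20)) = 12*(323 + 70) - 1*(-625/9) = 12*393 + 625/9 = 4716 + 625/9 = 43069/9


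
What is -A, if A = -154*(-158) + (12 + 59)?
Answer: -24403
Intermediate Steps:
A = 24403 (A = 24332 + 71 = 24403)
-A = -1*24403 = -24403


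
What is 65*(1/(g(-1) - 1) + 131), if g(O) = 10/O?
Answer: 93600/11 ≈ 8509.1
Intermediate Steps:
65*(1/(g(-1) - 1) + 131) = 65*(1/(10/(-1) - 1) + 131) = 65*(1/(10*(-1) - 1) + 131) = 65*(1/(-10 - 1) + 131) = 65*(1/(-11) + 131) = 65*(-1/11 + 131) = 65*(1440/11) = 93600/11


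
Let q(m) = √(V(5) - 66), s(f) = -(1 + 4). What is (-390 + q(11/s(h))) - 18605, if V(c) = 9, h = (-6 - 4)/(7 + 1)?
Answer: -18995 + I*√57 ≈ -18995.0 + 7.5498*I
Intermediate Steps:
h = -5/4 (h = -10/8 = -10*⅛ = -5/4 ≈ -1.2500)
s(f) = -5 (s(f) = -1*5 = -5)
q(m) = I*√57 (q(m) = √(9 - 66) = √(-57) = I*√57)
(-390 + q(11/s(h))) - 18605 = (-390 + I*√57) - 18605 = -18995 + I*√57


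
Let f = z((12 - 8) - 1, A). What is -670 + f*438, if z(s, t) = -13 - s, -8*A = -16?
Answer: -7678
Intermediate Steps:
A = 2 (A = -1/8*(-16) = 2)
f = -16 (f = -13 - ((12 - 8) - 1) = -13 - (4 - 1) = -13 - 1*3 = -13 - 3 = -16)
-670 + f*438 = -670 - 16*438 = -670 - 7008 = -7678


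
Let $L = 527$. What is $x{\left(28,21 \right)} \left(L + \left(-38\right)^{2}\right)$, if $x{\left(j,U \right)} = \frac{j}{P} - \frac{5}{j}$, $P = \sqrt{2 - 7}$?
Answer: $- \frac{9855}{28} - \frac{55188 i \sqrt{5}}{5} \approx -351.96 - 24681.0 i$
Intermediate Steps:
$P = i \sqrt{5}$ ($P = \sqrt{-5} = i \sqrt{5} \approx 2.2361 i$)
$x{\left(j,U \right)} = - \frac{5}{j} - \frac{i j \sqrt{5}}{5}$ ($x{\left(j,U \right)} = \frac{j}{i \sqrt{5}} - \frac{5}{j} = j \left(- \frac{i \sqrt{5}}{5}\right) - \frac{5}{j} = - \frac{i j \sqrt{5}}{5} - \frac{5}{j} = - \frac{5}{j} - \frac{i j \sqrt{5}}{5}$)
$x{\left(28,21 \right)} \left(L + \left(-38\right)^{2}\right) = \left(- \frac{5}{28} - \frac{1}{5} i 28 \sqrt{5}\right) \left(527 + \left(-38\right)^{2}\right) = \left(\left(-5\right) \frac{1}{28} - \frac{28 i \sqrt{5}}{5}\right) \left(527 + 1444\right) = \left(- \frac{5}{28} - \frac{28 i \sqrt{5}}{5}\right) 1971 = - \frac{9855}{28} - \frac{55188 i \sqrt{5}}{5}$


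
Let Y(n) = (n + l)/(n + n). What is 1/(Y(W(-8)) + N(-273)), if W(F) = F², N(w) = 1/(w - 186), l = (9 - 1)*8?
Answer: 459/458 ≈ 1.0022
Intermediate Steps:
l = 64 (l = 8*8 = 64)
N(w) = 1/(-186 + w)
Y(n) = (64 + n)/(2*n) (Y(n) = (n + 64)/(n + n) = (64 + n)/((2*n)) = (64 + n)*(1/(2*n)) = (64 + n)/(2*n))
1/(Y(W(-8)) + N(-273)) = 1/((64 + (-8)²)/(2*((-8)²)) + 1/(-186 - 273)) = 1/((½)*(64 + 64)/64 + 1/(-459)) = 1/((½)*(1/64)*128 - 1/459) = 1/(1 - 1/459) = 1/(458/459) = 459/458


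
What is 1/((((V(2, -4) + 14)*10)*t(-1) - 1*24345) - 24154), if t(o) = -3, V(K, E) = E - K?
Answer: -1/48739 ≈ -2.0517e-5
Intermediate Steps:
1/((((V(2, -4) + 14)*10)*t(-1) - 1*24345) - 24154) = 1/(((((-4 - 1*2) + 14)*10)*(-3) - 1*24345) - 24154) = 1/(((((-4 - 2) + 14)*10)*(-3) - 24345) - 24154) = 1/((((-6 + 14)*10)*(-3) - 24345) - 24154) = 1/(((8*10)*(-3) - 24345) - 24154) = 1/((80*(-3) - 24345) - 24154) = 1/((-240 - 24345) - 24154) = 1/(-24585 - 24154) = 1/(-48739) = -1/48739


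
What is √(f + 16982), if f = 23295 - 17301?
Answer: 8*√359 ≈ 151.58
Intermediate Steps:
f = 5994
√(f + 16982) = √(5994 + 16982) = √22976 = 8*√359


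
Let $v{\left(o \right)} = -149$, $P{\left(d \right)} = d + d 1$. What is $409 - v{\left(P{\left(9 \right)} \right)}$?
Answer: $558$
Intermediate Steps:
$P{\left(d \right)} = 2 d$ ($P{\left(d \right)} = d + d = 2 d$)
$409 - v{\left(P{\left(9 \right)} \right)} = 409 - -149 = 409 + 149 = 558$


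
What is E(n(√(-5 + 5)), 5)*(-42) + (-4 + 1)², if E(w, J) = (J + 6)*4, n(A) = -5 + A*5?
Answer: -1839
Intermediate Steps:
n(A) = -5 + 5*A
E(w, J) = 24 + 4*J (E(w, J) = (6 + J)*4 = 24 + 4*J)
E(n(√(-5 + 5)), 5)*(-42) + (-4 + 1)² = (24 + 4*5)*(-42) + (-4 + 1)² = (24 + 20)*(-42) + (-3)² = 44*(-42) + 9 = -1848 + 9 = -1839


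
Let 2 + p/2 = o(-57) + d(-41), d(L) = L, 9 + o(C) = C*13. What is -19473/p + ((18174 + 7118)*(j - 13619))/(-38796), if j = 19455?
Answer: -956330521/252174 ≈ -3792.3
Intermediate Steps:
o(C) = -9 + 13*C (o(C) = -9 + C*13 = -9 + 13*C)
p = -1586 (p = -4 + 2*((-9 + 13*(-57)) - 41) = -4 + 2*((-9 - 741) - 41) = -4 + 2*(-750 - 41) = -4 + 2*(-791) = -4 - 1582 = -1586)
-19473/p + ((18174 + 7118)*(j - 13619))/(-38796) = -19473/(-1586) + ((18174 + 7118)*(19455 - 13619))/(-38796) = -19473*(-1/1586) + (25292*5836)*(-1/38796) = 19473/1586 + 147604112*(-1/38796) = 19473/1586 - 36901028/9699 = -956330521/252174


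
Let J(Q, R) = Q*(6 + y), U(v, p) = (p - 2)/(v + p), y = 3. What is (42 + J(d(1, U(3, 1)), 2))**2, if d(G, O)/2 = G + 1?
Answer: 6084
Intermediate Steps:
U(v, p) = (-2 + p)/(p + v)
d(G, O) = 2 + 2*G (d(G, O) = 2*(G + 1) = 2*(1 + G) = 2 + 2*G)
J(Q, R) = 9*Q (J(Q, R) = Q*(6 + 3) = Q*9 = 9*Q)
(42 + J(d(1, U(3, 1)), 2))**2 = (42 + 9*(2 + 2*1))**2 = (42 + 9*(2 + 2))**2 = (42 + 9*4)**2 = (42 + 36)**2 = 78**2 = 6084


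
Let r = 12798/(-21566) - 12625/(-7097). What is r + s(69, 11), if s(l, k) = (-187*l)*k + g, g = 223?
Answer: -10844543504538/76526951 ≈ -1.4171e+5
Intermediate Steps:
s(l, k) = 223 - 187*k*l (s(l, k) = (-187*l)*k + 223 = -187*k*l + 223 = 223 - 187*k*l)
r = 90721672/76526951 (r = 12798*(-1/21566) - 12625*(-1/7097) = -6399/10783 + 12625/7097 = 90721672/76526951 ≈ 1.1855)
r + s(69, 11) = 90721672/76526951 + (223 - 187*11*69) = 90721672/76526951 + (223 - 141933) = 90721672/76526951 - 141710 = -10844543504538/76526951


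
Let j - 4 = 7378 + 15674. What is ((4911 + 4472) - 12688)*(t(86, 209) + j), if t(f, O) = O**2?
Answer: -220565785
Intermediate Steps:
j = 23056 (j = 4 + (7378 + 15674) = 4 + 23052 = 23056)
((4911 + 4472) - 12688)*(t(86, 209) + j) = ((4911 + 4472) - 12688)*(209**2 + 23056) = (9383 - 12688)*(43681 + 23056) = -3305*66737 = -220565785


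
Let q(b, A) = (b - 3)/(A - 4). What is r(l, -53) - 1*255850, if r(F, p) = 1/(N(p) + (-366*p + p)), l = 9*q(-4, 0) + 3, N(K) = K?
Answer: -4935858199/19292 ≈ -2.5585e+5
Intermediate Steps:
q(b, A) = (-3 + b)/(-4 + A)
l = 75/4 (l = 9*((-3 - 4)/(-4 + 0)) + 3 = 9*(-7/(-4)) + 3 = 9*(-1/4*(-7)) + 3 = 9*(7/4) + 3 = 63/4 + 3 = 75/4 ≈ 18.750)
r(F, p) = -1/(364*p) (r(F, p) = 1/(p + (-366*p + p)) = 1/(p - 365*p) = 1/(-364*p) = -1/(364*p))
r(l, -53) - 1*255850 = -1/364/(-53) - 1*255850 = -1/364*(-1/53) - 255850 = 1/19292 - 255850 = -4935858199/19292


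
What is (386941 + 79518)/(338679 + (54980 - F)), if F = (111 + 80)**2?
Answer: 466459/357178 ≈ 1.3060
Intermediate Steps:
F = 36481 (F = 191**2 = 36481)
(386941 + 79518)/(338679 + (54980 - F)) = (386941 + 79518)/(338679 + (54980 - 1*36481)) = 466459/(338679 + (54980 - 36481)) = 466459/(338679 + 18499) = 466459/357178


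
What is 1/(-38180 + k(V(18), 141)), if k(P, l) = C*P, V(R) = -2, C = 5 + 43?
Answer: -1/38276 ≈ -2.6126e-5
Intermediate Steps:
C = 48
k(P, l) = 48*P
1/(-38180 + k(V(18), 141)) = 1/(-38180 + 48*(-2)) = 1/(-38180 - 96) = 1/(-38276) = -1/38276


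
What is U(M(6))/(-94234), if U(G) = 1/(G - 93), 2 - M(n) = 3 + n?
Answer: 1/9423400 ≈ 1.0612e-7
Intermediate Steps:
M(n) = -1 - n (M(n) = 2 - (3 + n) = 2 + (-3 - n) = -1 - n)
U(G) = 1/(-93 + G)
U(M(6))/(-94234) = 1/(-93 + (-1 - 1*6)*(-94234)) = -1/94234/(-93 + (-1 - 6)) = -1/94234/(-93 - 7) = -1/94234/(-100) = -1/100*(-1/94234) = 1/9423400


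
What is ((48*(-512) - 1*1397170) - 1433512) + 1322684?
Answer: -1532574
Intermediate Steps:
((48*(-512) - 1*1397170) - 1433512) + 1322684 = ((-24576 - 1397170) - 1433512) + 1322684 = (-1421746 - 1433512) + 1322684 = -2855258 + 1322684 = -1532574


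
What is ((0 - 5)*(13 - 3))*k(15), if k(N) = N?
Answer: -750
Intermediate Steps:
((0 - 5)*(13 - 3))*k(15) = ((0 - 5)*(13 - 3))*15 = -5*10*15 = -50*15 = -750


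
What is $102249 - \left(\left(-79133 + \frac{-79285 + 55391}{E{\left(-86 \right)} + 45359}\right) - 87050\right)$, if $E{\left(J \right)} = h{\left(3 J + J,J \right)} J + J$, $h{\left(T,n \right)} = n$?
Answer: $\frac{14138068902}{52669} \approx 2.6843 \cdot 10^{5}$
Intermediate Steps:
$E{\left(J \right)} = J + J^{2}$ ($E{\left(J \right)} = J J + J = J^{2} + J = J + J^{2}$)
$102249 - \left(\left(-79133 + \frac{-79285 + 55391}{E{\left(-86 \right)} + 45359}\right) - 87050\right) = 102249 - \left(\left(-79133 + \frac{-79285 + 55391}{- 86 \left(1 - 86\right) + 45359}\right) - 87050\right) = 102249 - \left(\left(-79133 - \frac{23894}{\left(-86\right) \left(-85\right) + 45359}\right) - 87050\right) = 102249 - \left(\left(-79133 - \frac{23894}{7310 + 45359}\right) - 87050\right) = 102249 - \left(\left(-79133 - \frac{23894}{52669}\right) - 87050\right) = 102249 - \left(- \frac{4167879871}{52669} - 87050\right) = 102249 - - \frac{8752716321}{52669} = 102249 + \frac{8752716321}{52669} = \frac{14138068902}{52669}$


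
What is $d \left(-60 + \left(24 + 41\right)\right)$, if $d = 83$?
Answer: $415$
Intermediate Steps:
$d \left(-60 + \left(24 + 41\right)\right) = 83 \left(-60 + \left(24 + 41\right)\right) = 83 \left(-60 + 65\right) = 83 \cdot 5 = 415$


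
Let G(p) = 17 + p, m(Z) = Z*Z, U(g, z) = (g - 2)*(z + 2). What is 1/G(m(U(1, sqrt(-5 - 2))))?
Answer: 1/22 - I*sqrt(7)/77 ≈ 0.045455 - 0.03436*I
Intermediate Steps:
U(g, z) = (-2 + g)*(2 + z)
m(Z) = Z**2
1/G(m(U(1, sqrt(-5 - 2)))) = 1/(17 + (-4 - 2*sqrt(-5 - 2) + 2*1 + 1*sqrt(-5 - 2))**2) = 1/(17 + (-4 - 2*I*sqrt(7) + 2 + 1*sqrt(-7))**2) = 1/(17 + (-4 - 2*I*sqrt(7) + 2 + 1*(I*sqrt(7)))**2) = 1/(17 + (-4 - 2*I*sqrt(7) + 2 + I*sqrt(7))**2) = 1/(17 + (-2 - I*sqrt(7))**2)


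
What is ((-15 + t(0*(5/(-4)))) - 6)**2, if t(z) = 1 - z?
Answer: 400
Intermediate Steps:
((-15 + t(0*(5/(-4)))) - 6)**2 = ((-15 + (1 - 0*5/(-4))) - 6)**2 = ((-15 + (1 - 0*5*(-1/4))) - 6)**2 = ((-15 + (1 - 0*(-5)/4)) - 6)**2 = ((-15 + (1 - 1*0)) - 6)**2 = ((-15 + (1 + 0)) - 6)**2 = ((-15 + 1) - 6)**2 = (-14 - 6)**2 = (-20)**2 = 400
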